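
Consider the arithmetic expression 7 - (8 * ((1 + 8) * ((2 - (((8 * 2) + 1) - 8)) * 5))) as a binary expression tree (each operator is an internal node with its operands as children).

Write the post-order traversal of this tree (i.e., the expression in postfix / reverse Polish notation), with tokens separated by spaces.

Post-order on an expression tree gives postfix notation: for each operator, emit left operand, right operand, then the operator.

7 8 1 8 + 2 8 2 * 1 + 8 - - 5 * * * -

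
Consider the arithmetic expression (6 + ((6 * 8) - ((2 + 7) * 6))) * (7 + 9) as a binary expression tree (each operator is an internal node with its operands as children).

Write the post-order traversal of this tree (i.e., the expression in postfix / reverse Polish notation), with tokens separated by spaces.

Post-order on an expression tree gives postfix notation: for each operator, emit left operand, right operand, then the operator.

6 6 8 * 2 7 + 6 * - + 7 9 + *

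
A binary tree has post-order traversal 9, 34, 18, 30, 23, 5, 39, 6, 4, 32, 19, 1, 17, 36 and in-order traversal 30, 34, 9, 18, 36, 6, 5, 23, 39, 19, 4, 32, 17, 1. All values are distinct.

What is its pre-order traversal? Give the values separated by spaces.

The last element of post-order is the root; it splits in-order into left and right subtrees.
Root 36: left subtree has 4 nodes {30, 34, 9, 18}, right has 9 {6, 5, 23, 39, 19, 4, 32, 17, 1}.
  Root 30: left subtree has 0 nodes { }, right has 3 {34, 9, 18}.
    Root 18: left subtree has 2 nodes {34, 9}, right has 0 { }.
      Root 34: left subtree has 0 nodes { }, right has 1 {9}.
  Root 17: left subtree has 7 nodes {6, 5, 23, 39, 19, 4, 32}, right has 1 {1}.
    Root 19: left subtree has 4 nodes {6, 5, 23, 39}, right has 2 {4, 32}.
      Root 6: left subtree has 0 nodes { }, right has 3 {5, 23, 39}.
        Root 39: left subtree has 2 nodes {5, 23}, right has 0 { }.
          Root 5: left subtree has 0 nodes { }, right has 1 {23}.
      Root 32: left subtree has 1 node {4}, right has 0 { }.

36 30 18 34 9 17 19 6 39 5 23 32 4 1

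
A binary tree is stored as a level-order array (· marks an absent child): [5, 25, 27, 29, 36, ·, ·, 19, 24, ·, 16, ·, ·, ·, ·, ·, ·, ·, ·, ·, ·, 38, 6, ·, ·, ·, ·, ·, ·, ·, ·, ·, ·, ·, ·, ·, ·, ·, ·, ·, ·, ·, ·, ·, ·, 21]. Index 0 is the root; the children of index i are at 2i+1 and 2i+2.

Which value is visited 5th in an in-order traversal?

In-order visits the left subtree, then the node, then the right subtree.
At 5: go left to 25.
  At 25: go left to 29.
    At 29: go left to 19.
      19 is a leaf — visit 19.
    Visit 29.
    At 29: go right to 24.
      24 is a leaf — visit 24.
  Visit 25.
  At 25: go right to 36.
    At 36: no left child.
    Visit 36.
    At 36: go right to 16.
      At 16: go left to 38.
        38 is a leaf — visit 38.
      Visit 16.
      At 16: go right to 6.
        At 6: go left to 21.
          21 is a leaf — visit 21.
        Visit 6.
        At 6: no right child.
Visit 5.
At 5: go right to 27.
  27 is a leaf — visit 27.
Full in-order sequence: 19, 29, 24, 25, 36, 38, 16, 21, 6, 5, 27.

36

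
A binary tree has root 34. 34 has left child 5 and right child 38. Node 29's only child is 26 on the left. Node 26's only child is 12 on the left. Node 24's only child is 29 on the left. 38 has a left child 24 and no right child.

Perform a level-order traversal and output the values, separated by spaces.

34 5 38 24 29 26 12

Level-order visits nodes level by level from the root, left to right within each level.
Level 0: 34
Level 1: 5, 38
Level 2: 24
Level 3: 29
Level 4: 26
Level 5: 12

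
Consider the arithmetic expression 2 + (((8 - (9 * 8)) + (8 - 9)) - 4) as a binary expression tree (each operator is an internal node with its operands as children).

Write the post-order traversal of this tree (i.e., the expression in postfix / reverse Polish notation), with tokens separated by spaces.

Post-order on an expression tree gives postfix notation: for each operator, emit left operand, right operand, then the operator.

2 8 9 8 * - 8 9 - + 4 - +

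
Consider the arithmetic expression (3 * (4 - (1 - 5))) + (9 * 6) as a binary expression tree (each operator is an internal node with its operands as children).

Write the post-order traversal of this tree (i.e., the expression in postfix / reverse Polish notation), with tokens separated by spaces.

Post-order on an expression tree gives postfix notation: for each operator, emit left operand, right operand, then the operator.

3 4 1 5 - - * 9 6 * +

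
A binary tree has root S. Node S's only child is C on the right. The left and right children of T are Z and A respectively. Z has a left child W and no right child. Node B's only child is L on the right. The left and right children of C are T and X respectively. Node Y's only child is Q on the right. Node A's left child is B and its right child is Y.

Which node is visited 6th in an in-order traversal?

In-order visits the left subtree, then the node, then the right subtree.
At S: no left child.
Visit S.
At S: go right to C.
  At C: go left to T.
    At T: go left to Z.
      At Z: go left to W.
        W is a leaf — visit W.
      Visit Z.
      At Z: no right child.
    Visit T.
    At T: go right to A.
      At A: go left to B.
        At B: no left child.
        Visit B.
        At B: go right to L.
          L is a leaf — visit L.
      Visit A.
      At A: go right to Y.
        At Y: no left child.
        Visit Y.
        At Y: go right to Q.
          Q is a leaf — visit Q.
  Visit C.
  At C: go right to X.
    X is a leaf — visit X.
Full in-order sequence: S, W, Z, T, B, L, A, Y, Q, C, X.

L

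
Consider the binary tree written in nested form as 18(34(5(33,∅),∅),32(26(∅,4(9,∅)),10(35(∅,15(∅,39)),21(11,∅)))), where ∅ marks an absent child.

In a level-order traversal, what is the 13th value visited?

11

Level-order visits nodes level by level from the root, left to right within each level.
Level 0: 18
Level 1: 34, 32
Level 2: 5, 26, 10
Level 3: 33, 4, 35, 21
Level 4: 9, 15, 11
Level 5: 39
Full level-order sequence: 18, 34, 32, 5, 26, 10, 33, 4, 35, 21, 9, 15, 11, 39.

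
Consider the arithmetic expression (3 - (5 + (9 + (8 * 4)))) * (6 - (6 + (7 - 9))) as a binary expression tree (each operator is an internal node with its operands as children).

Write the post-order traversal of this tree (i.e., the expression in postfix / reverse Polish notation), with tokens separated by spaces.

Post-order on an expression tree gives postfix notation: for each operator, emit left operand, right operand, then the operator.

3 5 9 8 4 * + + - 6 6 7 9 - + - *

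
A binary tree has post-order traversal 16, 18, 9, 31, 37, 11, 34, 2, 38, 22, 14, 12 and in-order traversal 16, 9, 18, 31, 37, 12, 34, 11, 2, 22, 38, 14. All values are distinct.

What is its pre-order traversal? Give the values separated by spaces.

12 37 31 9 16 18 14 22 2 34 11 38

The last element of post-order is the root; it splits in-order into left and right subtrees.
Root 12: left subtree has 5 nodes {16, 9, 18, 31, 37}, right has 6 {34, 11, 2, 22, 38, 14}.
  Root 37: left subtree has 4 nodes {16, 9, 18, 31}, right has 0 { }.
    Root 31: left subtree has 3 nodes {16, 9, 18}, right has 0 { }.
      Root 9: left subtree has 1 node {16}, right has 1 {18}.
  Root 14: left subtree has 5 nodes {34, 11, 2, 22, 38}, right has 0 { }.
    Root 22: left subtree has 3 nodes {34, 11, 2}, right has 1 {38}.
      Root 2: left subtree has 2 nodes {34, 11}, right has 0 { }.
        Root 34: left subtree has 0 nodes { }, right has 1 {11}.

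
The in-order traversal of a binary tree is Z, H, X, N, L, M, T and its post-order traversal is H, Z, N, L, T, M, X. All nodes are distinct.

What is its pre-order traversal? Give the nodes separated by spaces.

X Z H M L N T

The last element of post-order is the root; it splits in-order into left and right subtrees.
Root X: left subtree has 2 nodes {Z, H}, right has 4 {N, L, M, T}.
  Root Z: left subtree has 0 nodes { }, right has 1 {H}.
  Root M: left subtree has 2 nodes {N, L}, right has 1 {T}.
    Root L: left subtree has 1 node {N}, right has 0 { }.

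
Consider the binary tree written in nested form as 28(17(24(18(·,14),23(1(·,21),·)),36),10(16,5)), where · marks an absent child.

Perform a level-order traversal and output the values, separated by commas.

Level-order visits nodes level by level from the root, left to right within each level.
Level 0: 28
Level 1: 17, 10
Level 2: 24, 36, 16, 5
Level 3: 18, 23
Level 4: 14, 1
Level 5: 21

28, 17, 10, 24, 36, 16, 5, 18, 23, 14, 1, 21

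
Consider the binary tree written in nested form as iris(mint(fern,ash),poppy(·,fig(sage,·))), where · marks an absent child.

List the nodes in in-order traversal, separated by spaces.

In-order visits the left subtree, then the node, then the right subtree.
At iris: go left to mint.
  At mint: go left to fern.
    fern is a leaf — visit fern.
  Visit mint.
  At mint: go right to ash.
    ash is a leaf — visit ash.
Visit iris.
At iris: go right to poppy.
  At poppy: no left child.
  Visit poppy.
  At poppy: go right to fig.
    At fig: go left to sage.
      sage is a leaf — visit sage.
    Visit fig.
    At fig: no right child.

fern mint ash iris poppy sage fig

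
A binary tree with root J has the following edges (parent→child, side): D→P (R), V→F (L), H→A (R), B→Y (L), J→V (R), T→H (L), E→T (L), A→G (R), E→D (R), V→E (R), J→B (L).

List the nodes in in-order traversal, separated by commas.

In-order visits the left subtree, then the node, then the right subtree.
At J: go left to B.
  At B: go left to Y.
    Y is a leaf — visit Y.
  Visit B.
  At B: no right child.
Visit J.
At J: go right to V.
  At V: go left to F.
    F is a leaf — visit F.
  Visit V.
  At V: go right to E.
    At E: go left to T.
      At T: go left to H.
        At H: no left child.
        Visit H.
        At H: go right to A.
          At A: no left child.
          Visit A.
          At A: go right to G.
            G is a leaf — visit G.
      Visit T.
      At T: no right child.
    Visit E.
    At E: go right to D.
      At D: no left child.
      Visit D.
      At D: go right to P.
        P is a leaf — visit P.

Y, B, J, F, V, H, A, G, T, E, D, P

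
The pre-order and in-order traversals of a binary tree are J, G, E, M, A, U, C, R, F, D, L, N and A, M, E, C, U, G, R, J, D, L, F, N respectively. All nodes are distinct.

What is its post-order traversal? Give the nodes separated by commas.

The first element of pre-order is the root; it splits in-order into left and right subtrees.
Root J: left subtree has 7 nodes {A, M, E, C, U, G, R}, right has 4 {D, L, F, N}.
  Root G: left subtree has 5 nodes {A, M, E, C, U}, right has 1 {R}.
    Root E: left subtree has 2 nodes {A, M}, right has 2 {C, U}.
      Root M: left subtree has 1 node {A}, right has 0 { }.
      Root U: left subtree has 1 node {C}, right has 0 { }.
  Root F: left subtree has 2 nodes {D, L}, right has 1 {N}.
    Root D: left subtree has 0 nodes { }, right has 1 {L}.

A, M, C, U, E, R, G, L, D, N, F, J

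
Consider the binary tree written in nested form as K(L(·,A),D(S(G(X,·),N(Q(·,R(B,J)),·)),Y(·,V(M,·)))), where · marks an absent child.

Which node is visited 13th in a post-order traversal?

Y

Post-order visits the left subtree, then the right subtree, then the node.
At K: go left to L.
  At L: no left child.
  At L: go right to A.
    A is a leaf — visit A.
  Visit L.
At K: go right to D.
  At D: go left to S.
    At S: go left to G.
      At G: go left to X.
        X is a leaf — visit X.
      At G: no right child.
      Visit G.
    At S: go right to N.
      At N: go left to Q.
        At Q: no left child.
        At Q: go right to R.
          At R: go left to B.
            B is a leaf — visit B.
          At R: go right to J.
            J is a leaf — visit J.
          Visit R.
        Visit Q.
      At N: no right child.
      Visit N.
    Visit S.
  At D: go right to Y.
    At Y: no left child.
    At Y: go right to V.
      At V: go left to M.
        M is a leaf — visit M.
      At V: no right child.
      Visit V.
    Visit Y.
  Visit D.
Visit K.
Full post-order sequence: A, L, X, G, B, J, R, Q, N, S, M, V, Y, D, K.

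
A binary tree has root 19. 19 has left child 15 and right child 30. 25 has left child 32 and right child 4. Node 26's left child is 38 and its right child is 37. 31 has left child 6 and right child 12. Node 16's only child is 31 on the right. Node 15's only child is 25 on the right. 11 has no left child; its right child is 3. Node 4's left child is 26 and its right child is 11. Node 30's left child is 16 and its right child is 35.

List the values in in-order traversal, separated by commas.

In-order visits the left subtree, then the node, then the right subtree.
At 19: go left to 15.
  At 15: no left child.
  Visit 15.
  At 15: go right to 25.
    At 25: go left to 32.
      32 is a leaf — visit 32.
    Visit 25.
    At 25: go right to 4.
      At 4: go left to 26.
        At 26: go left to 38.
          38 is a leaf — visit 38.
        Visit 26.
        At 26: go right to 37.
          37 is a leaf — visit 37.
      Visit 4.
      At 4: go right to 11.
        At 11: no left child.
        Visit 11.
        At 11: go right to 3.
          3 is a leaf — visit 3.
Visit 19.
At 19: go right to 30.
  At 30: go left to 16.
    At 16: no left child.
    Visit 16.
    At 16: go right to 31.
      At 31: go left to 6.
        6 is a leaf — visit 6.
      Visit 31.
      At 31: go right to 12.
        12 is a leaf — visit 12.
  Visit 30.
  At 30: go right to 35.
    35 is a leaf — visit 35.

15, 32, 25, 38, 26, 37, 4, 11, 3, 19, 16, 6, 31, 12, 30, 35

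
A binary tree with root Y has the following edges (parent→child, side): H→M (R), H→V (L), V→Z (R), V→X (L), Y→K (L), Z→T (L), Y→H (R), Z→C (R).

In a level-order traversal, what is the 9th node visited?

C

Level-order visits nodes level by level from the root, left to right within each level.
Level 0: Y
Level 1: K, H
Level 2: V, M
Level 3: X, Z
Level 4: T, C
Full level-order sequence: Y, K, H, V, M, X, Z, T, C.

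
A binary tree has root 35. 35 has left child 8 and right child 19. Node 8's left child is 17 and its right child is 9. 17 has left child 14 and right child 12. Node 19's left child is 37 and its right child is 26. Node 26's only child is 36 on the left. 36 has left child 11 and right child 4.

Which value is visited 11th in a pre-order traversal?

Pre-order visits the node, then its left subtree, then its right subtree.
Visit 35.
At 35: go left to 8.
  Visit 8.
  At 8: go left to 17.
    Visit 17.
    At 17: go left to 14.
      14 is a leaf — visit 14.
    At 17: go right to 12.
      12 is a leaf — visit 12.
  At 8: go right to 9.
    9 is a leaf — visit 9.
At 35: go right to 19.
  Visit 19.
  At 19: go left to 37.
    37 is a leaf — visit 37.
  At 19: go right to 26.
    Visit 26.
    At 26: go left to 36.
      Visit 36.
      At 36: go left to 11.
        11 is a leaf — visit 11.
      At 36: go right to 4.
        4 is a leaf — visit 4.
    At 26: no right child.
Full pre-order sequence: 35, 8, 17, 14, 12, 9, 19, 37, 26, 36, 11, 4.

11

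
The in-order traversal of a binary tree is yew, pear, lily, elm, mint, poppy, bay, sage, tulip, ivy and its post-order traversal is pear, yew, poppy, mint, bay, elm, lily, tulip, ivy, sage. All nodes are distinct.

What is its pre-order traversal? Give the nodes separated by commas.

The last element of post-order is the root; it splits in-order into left and right subtrees.
Root sage: left subtree has 7 nodes {yew, pear, lily, elm, mint, poppy, bay}, right has 2 {tulip, ivy}.
  Root lily: left subtree has 2 nodes {yew, pear}, right has 4 {elm, mint, poppy, bay}.
    Root yew: left subtree has 0 nodes { }, right has 1 {pear}.
    Root elm: left subtree has 0 nodes { }, right has 3 {mint, poppy, bay}.
      Root bay: left subtree has 2 nodes {mint, poppy}, right has 0 { }.
        Root mint: left subtree has 0 nodes { }, right has 1 {poppy}.
  Root ivy: left subtree has 1 node {tulip}, right has 0 { }.

sage, lily, yew, pear, elm, bay, mint, poppy, ivy, tulip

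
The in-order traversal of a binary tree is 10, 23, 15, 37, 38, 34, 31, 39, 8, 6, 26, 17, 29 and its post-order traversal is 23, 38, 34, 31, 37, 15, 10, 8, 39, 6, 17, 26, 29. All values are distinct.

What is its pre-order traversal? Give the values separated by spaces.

29 26 6 39 10 15 23 37 31 34 38 8 17

The last element of post-order is the root; it splits in-order into left and right subtrees.
Root 29: left subtree has 12 nodes {10, 23, 15, 37, 38, 34, 31, 39, 8, 6, 26, 17}, right has 0 { }.
  Root 26: left subtree has 10 nodes {10, 23, 15, 37, 38, 34, 31, 39, 8, 6}, right has 1 {17}.
    Root 6: left subtree has 9 nodes {10, 23, 15, 37, 38, 34, 31, 39, 8}, right has 0 { }.
      Root 39: left subtree has 7 nodes {10, 23, 15, 37, 38, 34, 31}, right has 1 {8}.
        Root 10: left subtree has 0 nodes { }, right has 6 {23, 15, 37, 38, 34, 31}.
          Root 15: left subtree has 1 node {23}, right has 4 {37, 38, 34, 31}.
            Root 37: left subtree has 0 nodes { }, right has 3 {38, 34, 31}.
              Root 31: left subtree has 2 nodes {38, 34}, right has 0 { }.
                Root 34: left subtree has 1 node {38}, right has 0 { }.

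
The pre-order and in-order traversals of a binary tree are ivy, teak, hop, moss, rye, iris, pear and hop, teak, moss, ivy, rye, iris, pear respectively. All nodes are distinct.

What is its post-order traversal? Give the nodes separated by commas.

hop, moss, teak, pear, iris, rye, ivy

The first element of pre-order is the root; it splits in-order into left and right subtrees.
Root ivy: left subtree has 3 nodes {hop, teak, moss}, right has 3 {rye, iris, pear}.
  Root teak: left subtree has 1 node {hop}, right has 1 {moss}.
  Root rye: left subtree has 0 nodes { }, right has 2 {iris, pear}.
    Root iris: left subtree has 0 nodes { }, right has 1 {pear}.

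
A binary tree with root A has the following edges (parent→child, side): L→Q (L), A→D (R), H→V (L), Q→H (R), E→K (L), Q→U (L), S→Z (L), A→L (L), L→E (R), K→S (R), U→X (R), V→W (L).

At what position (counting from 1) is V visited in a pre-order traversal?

Pre-order visits the node, then its left subtree, then its right subtree.
Visit A.
At A: go left to L.
  Visit L.
  At L: go left to Q.
    Visit Q.
    At Q: go left to U.
      Visit U.
      At U: no left child.
      At U: go right to X.
        X is a leaf — visit X.
    At Q: go right to H.
      Visit H.
      At H: go left to V.
        Visit V.
        At V: go left to W.
          W is a leaf — visit W.
        At V: no right child.
      At H: no right child.
  At L: go right to E.
    Visit E.
    At E: go left to K.
      Visit K.
      At K: no left child.
      At K: go right to S.
        Visit S.
        At S: go left to Z.
          Z is a leaf — visit Z.
        At S: no right child.
    At E: no right child.
At A: go right to D.
  D is a leaf — visit D.
Full pre-order sequence: A, L, Q, U, X, H, V, W, E, K, S, Z, D.

7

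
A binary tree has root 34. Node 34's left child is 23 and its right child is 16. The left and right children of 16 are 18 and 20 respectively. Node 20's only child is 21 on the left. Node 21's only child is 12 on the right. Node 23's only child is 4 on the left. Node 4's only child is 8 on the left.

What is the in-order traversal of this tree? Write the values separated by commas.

8, 4, 23, 34, 18, 16, 21, 12, 20

In-order visits the left subtree, then the node, then the right subtree.
At 34: go left to 23.
  At 23: go left to 4.
    At 4: go left to 8.
      8 is a leaf — visit 8.
    Visit 4.
    At 4: no right child.
  Visit 23.
  At 23: no right child.
Visit 34.
At 34: go right to 16.
  At 16: go left to 18.
    18 is a leaf — visit 18.
  Visit 16.
  At 16: go right to 20.
    At 20: go left to 21.
      At 21: no left child.
      Visit 21.
      At 21: go right to 12.
        12 is a leaf — visit 12.
    Visit 20.
    At 20: no right child.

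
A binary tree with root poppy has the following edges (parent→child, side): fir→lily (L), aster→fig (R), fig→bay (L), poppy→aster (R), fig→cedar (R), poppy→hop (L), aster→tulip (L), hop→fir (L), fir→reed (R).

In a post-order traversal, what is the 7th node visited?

cedar

Post-order visits the left subtree, then the right subtree, then the node.
At poppy: go left to hop.
  At hop: go left to fir.
    At fir: go left to lily.
      lily is a leaf — visit lily.
    At fir: go right to reed.
      reed is a leaf — visit reed.
    Visit fir.
  At hop: no right child.
  Visit hop.
At poppy: go right to aster.
  At aster: go left to tulip.
    tulip is a leaf — visit tulip.
  At aster: go right to fig.
    At fig: go left to bay.
      bay is a leaf — visit bay.
    At fig: go right to cedar.
      cedar is a leaf — visit cedar.
    Visit fig.
  Visit aster.
Visit poppy.
Full post-order sequence: lily, reed, fir, hop, tulip, bay, cedar, fig, aster, poppy.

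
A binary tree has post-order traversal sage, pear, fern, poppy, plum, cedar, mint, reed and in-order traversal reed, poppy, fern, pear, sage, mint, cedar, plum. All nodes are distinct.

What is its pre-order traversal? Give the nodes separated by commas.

The last element of post-order is the root; it splits in-order into left and right subtrees.
Root reed: left subtree has 0 nodes { }, right has 7 {poppy, fern, pear, sage, mint, cedar, plum}.
  Root mint: left subtree has 4 nodes {poppy, fern, pear, sage}, right has 2 {cedar, plum}.
    Root poppy: left subtree has 0 nodes { }, right has 3 {fern, pear, sage}.
      Root fern: left subtree has 0 nodes { }, right has 2 {pear, sage}.
        Root pear: left subtree has 0 nodes { }, right has 1 {sage}.
    Root cedar: left subtree has 0 nodes { }, right has 1 {plum}.

reed, mint, poppy, fern, pear, sage, cedar, plum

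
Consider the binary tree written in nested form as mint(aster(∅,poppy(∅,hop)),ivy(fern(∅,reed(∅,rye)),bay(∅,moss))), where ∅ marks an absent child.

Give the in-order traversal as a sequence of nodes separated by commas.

aster, poppy, hop, mint, fern, reed, rye, ivy, bay, moss

In-order visits the left subtree, then the node, then the right subtree.
At mint: go left to aster.
  At aster: no left child.
  Visit aster.
  At aster: go right to poppy.
    At poppy: no left child.
    Visit poppy.
    At poppy: go right to hop.
      hop is a leaf — visit hop.
Visit mint.
At mint: go right to ivy.
  At ivy: go left to fern.
    At fern: no left child.
    Visit fern.
    At fern: go right to reed.
      At reed: no left child.
      Visit reed.
      At reed: go right to rye.
        rye is a leaf — visit rye.
  Visit ivy.
  At ivy: go right to bay.
    At bay: no left child.
    Visit bay.
    At bay: go right to moss.
      moss is a leaf — visit moss.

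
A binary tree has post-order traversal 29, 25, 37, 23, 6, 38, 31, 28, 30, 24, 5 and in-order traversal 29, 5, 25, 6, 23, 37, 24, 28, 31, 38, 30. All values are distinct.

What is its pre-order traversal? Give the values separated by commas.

The last element of post-order is the root; it splits in-order into left and right subtrees.
Root 5: left subtree has 1 node {29}, right has 9 {25, 6, 23, 37, 24, 28, 31, 38, 30}.
  Root 24: left subtree has 4 nodes {25, 6, 23, 37}, right has 4 {28, 31, 38, 30}.
    Root 6: left subtree has 1 node {25}, right has 2 {23, 37}.
      Root 23: left subtree has 0 nodes { }, right has 1 {37}.
    Root 30: left subtree has 3 nodes {28, 31, 38}, right has 0 { }.
      Root 28: left subtree has 0 nodes { }, right has 2 {31, 38}.
        Root 31: left subtree has 0 nodes { }, right has 1 {38}.

5, 29, 24, 6, 25, 23, 37, 30, 28, 31, 38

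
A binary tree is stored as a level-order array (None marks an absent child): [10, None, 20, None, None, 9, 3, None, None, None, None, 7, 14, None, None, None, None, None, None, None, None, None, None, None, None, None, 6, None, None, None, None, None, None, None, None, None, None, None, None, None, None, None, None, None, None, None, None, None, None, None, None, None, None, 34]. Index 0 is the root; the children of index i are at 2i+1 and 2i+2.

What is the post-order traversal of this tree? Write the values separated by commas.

Post-order visits the left subtree, then the right subtree, then the node.
At 10: no left child.
At 10: go right to 20.
  At 20: go left to 9.
    At 9: go left to 7.
      7 is a leaf — visit 7.
    At 9: go right to 14.
      At 14: no left child.
      At 14: go right to 6.
        At 6: go left to 34.
          34 is a leaf — visit 34.
        At 6: no right child.
        Visit 6.
      Visit 14.
    Visit 9.
  At 20: go right to 3.
    3 is a leaf — visit 3.
  Visit 20.
Visit 10.

7, 34, 6, 14, 9, 3, 20, 10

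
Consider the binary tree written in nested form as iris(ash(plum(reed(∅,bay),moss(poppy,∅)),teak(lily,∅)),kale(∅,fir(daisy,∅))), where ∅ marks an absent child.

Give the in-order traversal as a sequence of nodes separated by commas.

reed, bay, plum, poppy, moss, ash, lily, teak, iris, kale, daisy, fir

In-order visits the left subtree, then the node, then the right subtree.
At iris: go left to ash.
  At ash: go left to plum.
    At plum: go left to reed.
      At reed: no left child.
      Visit reed.
      At reed: go right to bay.
        bay is a leaf — visit bay.
    Visit plum.
    At plum: go right to moss.
      At moss: go left to poppy.
        poppy is a leaf — visit poppy.
      Visit moss.
      At moss: no right child.
  Visit ash.
  At ash: go right to teak.
    At teak: go left to lily.
      lily is a leaf — visit lily.
    Visit teak.
    At teak: no right child.
Visit iris.
At iris: go right to kale.
  At kale: no left child.
  Visit kale.
  At kale: go right to fir.
    At fir: go left to daisy.
      daisy is a leaf — visit daisy.
    Visit fir.
    At fir: no right child.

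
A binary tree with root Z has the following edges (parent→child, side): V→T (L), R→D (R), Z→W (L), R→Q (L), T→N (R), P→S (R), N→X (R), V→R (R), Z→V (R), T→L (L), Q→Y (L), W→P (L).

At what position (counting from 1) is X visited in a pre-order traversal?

9

Pre-order visits the node, then its left subtree, then its right subtree.
Visit Z.
At Z: go left to W.
  Visit W.
  At W: go left to P.
    Visit P.
    At P: no left child.
    At P: go right to S.
      S is a leaf — visit S.
  At W: no right child.
At Z: go right to V.
  Visit V.
  At V: go left to T.
    Visit T.
    At T: go left to L.
      L is a leaf — visit L.
    At T: go right to N.
      Visit N.
      At N: no left child.
      At N: go right to X.
        X is a leaf — visit X.
  At V: go right to R.
    Visit R.
    At R: go left to Q.
      Visit Q.
      At Q: go left to Y.
        Y is a leaf — visit Y.
      At Q: no right child.
    At R: go right to D.
      D is a leaf — visit D.
Full pre-order sequence: Z, W, P, S, V, T, L, N, X, R, Q, Y, D.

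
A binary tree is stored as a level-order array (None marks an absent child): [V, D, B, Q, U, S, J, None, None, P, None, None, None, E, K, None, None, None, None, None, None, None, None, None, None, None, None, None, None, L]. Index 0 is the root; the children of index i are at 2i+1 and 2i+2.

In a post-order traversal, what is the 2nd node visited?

P

Post-order visits the left subtree, then the right subtree, then the node.
At V: go left to D.
  At D: go left to Q.
    Q is a leaf — visit Q.
  At D: go right to U.
    At U: go left to P.
      P is a leaf — visit P.
    At U: no right child.
    Visit U.
  Visit D.
At V: go right to B.
  At B: go left to S.
    S is a leaf — visit S.
  At B: go right to J.
    At J: go left to E.
      E is a leaf — visit E.
    At J: go right to K.
      At K: go left to L.
        L is a leaf — visit L.
      At K: no right child.
      Visit K.
    Visit J.
  Visit B.
Visit V.
Full post-order sequence: Q, P, U, D, S, E, L, K, J, B, V.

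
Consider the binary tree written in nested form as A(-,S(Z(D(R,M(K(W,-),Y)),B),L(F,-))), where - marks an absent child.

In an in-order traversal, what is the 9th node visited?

B

In-order visits the left subtree, then the node, then the right subtree.
At A: no left child.
Visit A.
At A: go right to S.
  At S: go left to Z.
    At Z: go left to D.
      At D: go left to R.
        R is a leaf — visit R.
      Visit D.
      At D: go right to M.
        At M: go left to K.
          At K: go left to W.
            W is a leaf — visit W.
          Visit K.
          At K: no right child.
        Visit M.
        At M: go right to Y.
          Y is a leaf — visit Y.
    Visit Z.
    At Z: go right to B.
      B is a leaf — visit B.
  Visit S.
  At S: go right to L.
    At L: go left to F.
      F is a leaf — visit F.
    Visit L.
    At L: no right child.
Full in-order sequence: A, R, D, W, K, M, Y, Z, B, S, F, L.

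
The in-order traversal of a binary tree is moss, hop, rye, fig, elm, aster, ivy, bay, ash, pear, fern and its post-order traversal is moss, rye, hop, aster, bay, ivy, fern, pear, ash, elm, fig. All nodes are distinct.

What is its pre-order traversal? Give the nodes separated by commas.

fig, hop, moss, rye, elm, ash, ivy, aster, bay, pear, fern

The last element of post-order is the root; it splits in-order into left and right subtrees.
Root fig: left subtree has 3 nodes {moss, hop, rye}, right has 7 {elm, aster, ivy, bay, ash, pear, fern}.
  Root hop: left subtree has 1 node {moss}, right has 1 {rye}.
  Root elm: left subtree has 0 nodes { }, right has 6 {aster, ivy, bay, ash, pear, fern}.
    Root ash: left subtree has 3 nodes {aster, ivy, bay}, right has 2 {pear, fern}.
      Root ivy: left subtree has 1 node {aster}, right has 1 {bay}.
      Root pear: left subtree has 0 nodes { }, right has 1 {fern}.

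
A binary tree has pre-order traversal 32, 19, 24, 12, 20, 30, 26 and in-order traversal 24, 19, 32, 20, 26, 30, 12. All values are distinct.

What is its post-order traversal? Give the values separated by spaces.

24 19 26 30 20 12 32

The first element of pre-order is the root; it splits in-order into left and right subtrees.
Root 32: left subtree has 2 nodes {24, 19}, right has 4 {20, 26, 30, 12}.
  Root 19: left subtree has 1 node {24}, right has 0 { }.
  Root 12: left subtree has 3 nodes {20, 26, 30}, right has 0 { }.
    Root 20: left subtree has 0 nodes { }, right has 2 {26, 30}.
      Root 30: left subtree has 1 node {26}, right has 0 { }.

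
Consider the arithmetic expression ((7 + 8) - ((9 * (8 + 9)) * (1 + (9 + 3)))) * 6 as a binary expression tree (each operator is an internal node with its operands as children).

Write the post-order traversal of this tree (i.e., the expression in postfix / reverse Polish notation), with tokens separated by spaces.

Post-order on an expression tree gives postfix notation: for each operator, emit left operand, right operand, then the operator.

7 8 + 9 8 9 + * 1 9 3 + + * - 6 *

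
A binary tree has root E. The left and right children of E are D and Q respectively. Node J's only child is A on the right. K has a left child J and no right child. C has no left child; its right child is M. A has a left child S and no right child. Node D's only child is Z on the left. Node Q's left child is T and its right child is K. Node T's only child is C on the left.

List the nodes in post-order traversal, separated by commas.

Post-order visits the left subtree, then the right subtree, then the node.
At E: go left to D.
  At D: go left to Z.
    Z is a leaf — visit Z.
  At D: no right child.
  Visit D.
At E: go right to Q.
  At Q: go left to T.
    At T: go left to C.
      At C: no left child.
      At C: go right to M.
        M is a leaf — visit M.
      Visit C.
    At T: no right child.
    Visit T.
  At Q: go right to K.
    At K: go left to J.
      At J: no left child.
      At J: go right to A.
        At A: go left to S.
          S is a leaf — visit S.
        At A: no right child.
        Visit A.
      Visit J.
    At K: no right child.
    Visit K.
  Visit Q.
Visit E.

Z, D, M, C, T, S, A, J, K, Q, E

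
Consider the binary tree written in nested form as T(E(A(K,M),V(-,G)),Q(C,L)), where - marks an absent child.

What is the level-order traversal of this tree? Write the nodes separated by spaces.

Level-order visits nodes level by level from the root, left to right within each level.
Level 0: T
Level 1: E, Q
Level 2: A, V, C, L
Level 3: K, M, G

T E Q A V C L K M G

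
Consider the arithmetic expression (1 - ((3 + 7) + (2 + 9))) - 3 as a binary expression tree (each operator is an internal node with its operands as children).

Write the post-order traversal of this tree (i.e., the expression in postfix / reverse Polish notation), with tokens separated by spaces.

Post-order on an expression tree gives postfix notation: for each operator, emit left operand, right operand, then the operator.

1 3 7 + 2 9 + + - 3 -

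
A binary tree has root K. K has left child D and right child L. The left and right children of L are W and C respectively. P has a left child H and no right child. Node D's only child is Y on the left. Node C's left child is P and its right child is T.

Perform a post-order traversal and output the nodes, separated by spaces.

Post-order visits the left subtree, then the right subtree, then the node.
At K: go left to D.
  At D: go left to Y.
    Y is a leaf — visit Y.
  At D: no right child.
  Visit D.
At K: go right to L.
  At L: go left to W.
    W is a leaf — visit W.
  At L: go right to C.
    At C: go left to P.
      At P: go left to H.
        H is a leaf — visit H.
      At P: no right child.
      Visit P.
    At C: go right to T.
      T is a leaf — visit T.
    Visit C.
  Visit L.
Visit K.

Y D W H P T C L K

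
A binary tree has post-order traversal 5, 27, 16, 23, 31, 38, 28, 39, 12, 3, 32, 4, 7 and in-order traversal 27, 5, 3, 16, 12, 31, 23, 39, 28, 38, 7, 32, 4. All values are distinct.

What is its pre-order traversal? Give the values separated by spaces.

7 3 27 5 12 16 39 31 23 28 38 4 32

The last element of post-order is the root; it splits in-order into left and right subtrees.
Root 7: left subtree has 10 nodes {27, 5, 3, 16, 12, 31, 23, 39, 28, 38}, right has 2 {32, 4}.
  Root 3: left subtree has 2 nodes {27, 5}, right has 7 {16, 12, 31, 23, 39, 28, 38}.
    Root 27: left subtree has 0 nodes { }, right has 1 {5}.
    Root 12: left subtree has 1 node {16}, right has 5 {31, 23, 39, 28, 38}.
      Root 39: left subtree has 2 nodes {31, 23}, right has 2 {28, 38}.
        Root 31: left subtree has 0 nodes { }, right has 1 {23}.
        Root 28: left subtree has 0 nodes { }, right has 1 {38}.
  Root 4: left subtree has 1 node {32}, right has 0 { }.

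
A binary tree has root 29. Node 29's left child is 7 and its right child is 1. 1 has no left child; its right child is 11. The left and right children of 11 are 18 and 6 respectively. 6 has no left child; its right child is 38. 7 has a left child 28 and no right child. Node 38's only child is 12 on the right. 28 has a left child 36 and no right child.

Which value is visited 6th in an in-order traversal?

18

In-order visits the left subtree, then the node, then the right subtree.
At 29: go left to 7.
  At 7: go left to 28.
    At 28: go left to 36.
      36 is a leaf — visit 36.
    Visit 28.
    At 28: no right child.
  Visit 7.
  At 7: no right child.
Visit 29.
At 29: go right to 1.
  At 1: no left child.
  Visit 1.
  At 1: go right to 11.
    At 11: go left to 18.
      18 is a leaf — visit 18.
    Visit 11.
    At 11: go right to 6.
      At 6: no left child.
      Visit 6.
      At 6: go right to 38.
        At 38: no left child.
        Visit 38.
        At 38: go right to 12.
          12 is a leaf — visit 12.
Full in-order sequence: 36, 28, 7, 29, 1, 18, 11, 6, 38, 12.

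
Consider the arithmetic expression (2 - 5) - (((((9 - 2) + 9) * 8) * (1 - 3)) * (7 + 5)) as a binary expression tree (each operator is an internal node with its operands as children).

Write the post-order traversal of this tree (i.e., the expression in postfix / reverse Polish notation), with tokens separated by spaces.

2 5 - 9 2 - 9 + 8 * 1 3 - * 7 5 + * -

Post-order on an expression tree gives postfix notation: for each operator, emit left operand, right operand, then the operator.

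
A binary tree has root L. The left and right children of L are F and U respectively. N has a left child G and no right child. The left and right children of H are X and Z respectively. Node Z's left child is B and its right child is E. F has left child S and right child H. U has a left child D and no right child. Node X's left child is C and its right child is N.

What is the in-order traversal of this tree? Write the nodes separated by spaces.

S F C X G N H B Z E L D U

In-order visits the left subtree, then the node, then the right subtree.
At L: go left to F.
  At F: go left to S.
    S is a leaf — visit S.
  Visit F.
  At F: go right to H.
    At H: go left to X.
      At X: go left to C.
        C is a leaf — visit C.
      Visit X.
      At X: go right to N.
        At N: go left to G.
          G is a leaf — visit G.
        Visit N.
        At N: no right child.
    Visit H.
    At H: go right to Z.
      At Z: go left to B.
        B is a leaf — visit B.
      Visit Z.
      At Z: go right to E.
        E is a leaf — visit E.
Visit L.
At L: go right to U.
  At U: go left to D.
    D is a leaf — visit D.
  Visit U.
  At U: no right child.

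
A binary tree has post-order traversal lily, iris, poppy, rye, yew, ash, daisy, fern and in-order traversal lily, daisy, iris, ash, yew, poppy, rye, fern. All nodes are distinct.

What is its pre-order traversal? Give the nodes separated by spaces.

fern daisy lily ash iris yew rye poppy

The last element of post-order is the root; it splits in-order into left and right subtrees.
Root fern: left subtree has 7 nodes {lily, daisy, iris, ash, yew, poppy, rye}, right has 0 { }.
  Root daisy: left subtree has 1 node {lily}, right has 5 {iris, ash, yew, poppy, rye}.
    Root ash: left subtree has 1 node {iris}, right has 3 {yew, poppy, rye}.
      Root yew: left subtree has 0 nodes { }, right has 2 {poppy, rye}.
        Root rye: left subtree has 1 node {poppy}, right has 0 { }.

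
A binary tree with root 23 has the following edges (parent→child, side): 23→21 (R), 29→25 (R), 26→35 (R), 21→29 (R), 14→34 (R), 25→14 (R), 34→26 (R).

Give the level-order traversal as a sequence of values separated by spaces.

23 21 29 25 14 34 26 35

Level-order visits nodes level by level from the root, left to right within each level.
Level 0: 23
Level 1: 21
Level 2: 29
Level 3: 25
Level 4: 14
Level 5: 34
Level 6: 26
Level 7: 35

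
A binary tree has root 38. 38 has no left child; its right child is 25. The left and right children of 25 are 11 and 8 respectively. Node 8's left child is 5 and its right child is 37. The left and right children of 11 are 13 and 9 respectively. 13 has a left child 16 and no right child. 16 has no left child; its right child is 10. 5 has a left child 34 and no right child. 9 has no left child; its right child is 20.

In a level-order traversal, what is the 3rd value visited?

Level-order visits nodes level by level from the root, left to right within each level.
Level 0: 38
Level 1: 25
Level 2: 11, 8
Level 3: 13, 9, 5, 37
Level 4: 16, 20, 34
Level 5: 10
Full level-order sequence: 38, 25, 11, 8, 13, 9, 5, 37, 16, 20, 34, 10.

11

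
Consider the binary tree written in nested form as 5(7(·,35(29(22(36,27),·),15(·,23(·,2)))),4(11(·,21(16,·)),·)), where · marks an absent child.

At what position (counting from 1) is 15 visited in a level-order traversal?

7

Level-order visits nodes level by level from the root, left to right within each level.
Level 0: 5
Level 1: 7, 4
Level 2: 35, 11
Level 3: 29, 15, 21
Level 4: 22, 23, 16
Level 5: 36, 27, 2
Full level-order sequence: 5, 7, 4, 35, 11, 29, 15, 21, 22, 23, 16, 36, 27, 2.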